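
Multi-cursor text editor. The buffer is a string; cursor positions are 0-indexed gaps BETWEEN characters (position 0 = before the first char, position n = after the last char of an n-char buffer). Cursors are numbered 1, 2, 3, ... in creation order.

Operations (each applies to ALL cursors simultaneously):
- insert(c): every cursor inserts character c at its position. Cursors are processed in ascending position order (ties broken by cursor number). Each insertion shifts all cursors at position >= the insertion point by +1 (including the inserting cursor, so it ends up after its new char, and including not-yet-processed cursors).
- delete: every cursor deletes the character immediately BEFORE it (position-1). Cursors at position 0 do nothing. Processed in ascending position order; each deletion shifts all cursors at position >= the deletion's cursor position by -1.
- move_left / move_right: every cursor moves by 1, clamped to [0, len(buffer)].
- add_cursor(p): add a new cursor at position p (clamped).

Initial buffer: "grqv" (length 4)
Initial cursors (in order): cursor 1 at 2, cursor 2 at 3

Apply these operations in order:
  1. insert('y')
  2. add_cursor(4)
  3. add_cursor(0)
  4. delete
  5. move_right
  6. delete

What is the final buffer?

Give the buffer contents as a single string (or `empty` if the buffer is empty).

Answer: empty

Derivation:
After op 1 (insert('y')): buffer="gryqyv" (len 6), cursors c1@3 c2@5, authorship ..1.2.
After op 2 (add_cursor(4)): buffer="gryqyv" (len 6), cursors c1@3 c3@4 c2@5, authorship ..1.2.
After op 3 (add_cursor(0)): buffer="gryqyv" (len 6), cursors c4@0 c1@3 c3@4 c2@5, authorship ..1.2.
After op 4 (delete): buffer="grv" (len 3), cursors c4@0 c1@2 c2@2 c3@2, authorship ...
After op 5 (move_right): buffer="grv" (len 3), cursors c4@1 c1@3 c2@3 c3@3, authorship ...
After op 6 (delete): buffer="" (len 0), cursors c1@0 c2@0 c3@0 c4@0, authorship 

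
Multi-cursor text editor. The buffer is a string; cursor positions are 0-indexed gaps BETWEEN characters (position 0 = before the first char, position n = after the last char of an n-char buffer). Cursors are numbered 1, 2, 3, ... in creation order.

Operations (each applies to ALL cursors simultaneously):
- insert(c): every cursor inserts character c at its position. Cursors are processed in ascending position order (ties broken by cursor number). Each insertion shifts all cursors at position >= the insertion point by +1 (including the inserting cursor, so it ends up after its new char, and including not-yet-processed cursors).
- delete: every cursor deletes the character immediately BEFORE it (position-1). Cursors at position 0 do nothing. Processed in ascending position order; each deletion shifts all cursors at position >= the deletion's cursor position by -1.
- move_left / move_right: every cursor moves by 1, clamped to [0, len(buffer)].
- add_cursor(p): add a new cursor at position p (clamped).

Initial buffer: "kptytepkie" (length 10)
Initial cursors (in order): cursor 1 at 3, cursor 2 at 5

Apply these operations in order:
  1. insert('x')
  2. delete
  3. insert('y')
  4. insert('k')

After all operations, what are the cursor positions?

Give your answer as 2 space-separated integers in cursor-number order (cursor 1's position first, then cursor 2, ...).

Answer: 5 9

Derivation:
After op 1 (insert('x')): buffer="kptxytxepkie" (len 12), cursors c1@4 c2@7, authorship ...1..2.....
After op 2 (delete): buffer="kptytepkie" (len 10), cursors c1@3 c2@5, authorship ..........
After op 3 (insert('y')): buffer="kptyytyepkie" (len 12), cursors c1@4 c2@7, authorship ...1..2.....
After op 4 (insert('k')): buffer="kptykytykepkie" (len 14), cursors c1@5 c2@9, authorship ...11..22.....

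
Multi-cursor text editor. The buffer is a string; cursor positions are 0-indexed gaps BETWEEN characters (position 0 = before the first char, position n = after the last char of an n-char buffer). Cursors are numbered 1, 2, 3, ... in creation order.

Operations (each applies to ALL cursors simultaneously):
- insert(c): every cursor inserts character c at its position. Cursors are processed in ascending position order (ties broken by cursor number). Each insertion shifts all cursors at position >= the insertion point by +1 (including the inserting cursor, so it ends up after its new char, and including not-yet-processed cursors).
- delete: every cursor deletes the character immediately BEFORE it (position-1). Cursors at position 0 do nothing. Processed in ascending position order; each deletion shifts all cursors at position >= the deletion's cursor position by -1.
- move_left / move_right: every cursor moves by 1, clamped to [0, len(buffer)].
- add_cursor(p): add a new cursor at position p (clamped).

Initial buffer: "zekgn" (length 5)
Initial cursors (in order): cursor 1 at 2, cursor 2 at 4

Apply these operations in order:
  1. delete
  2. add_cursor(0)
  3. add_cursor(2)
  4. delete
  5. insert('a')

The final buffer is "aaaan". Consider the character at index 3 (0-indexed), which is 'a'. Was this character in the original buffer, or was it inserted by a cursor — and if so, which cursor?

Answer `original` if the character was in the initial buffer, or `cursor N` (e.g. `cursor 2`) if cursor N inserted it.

After op 1 (delete): buffer="zkn" (len 3), cursors c1@1 c2@2, authorship ...
After op 2 (add_cursor(0)): buffer="zkn" (len 3), cursors c3@0 c1@1 c2@2, authorship ...
After op 3 (add_cursor(2)): buffer="zkn" (len 3), cursors c3@0 c1@1 c2@2 c4@2, authorship ...
After op 4 (delete): buffer="n" (len 1), cursors c1@0 c2@0 c3@0 c4@0, authorship .
After op 5 (insert('a')): buffer="aaaan" (len 5), cursors c1@4 c2@4 c3@4 c4@4, authorship 1234.
Authorship (.=original, N=cursor N): 1 2 3 4 .
Index 3: author = 4

Answer: cursor 4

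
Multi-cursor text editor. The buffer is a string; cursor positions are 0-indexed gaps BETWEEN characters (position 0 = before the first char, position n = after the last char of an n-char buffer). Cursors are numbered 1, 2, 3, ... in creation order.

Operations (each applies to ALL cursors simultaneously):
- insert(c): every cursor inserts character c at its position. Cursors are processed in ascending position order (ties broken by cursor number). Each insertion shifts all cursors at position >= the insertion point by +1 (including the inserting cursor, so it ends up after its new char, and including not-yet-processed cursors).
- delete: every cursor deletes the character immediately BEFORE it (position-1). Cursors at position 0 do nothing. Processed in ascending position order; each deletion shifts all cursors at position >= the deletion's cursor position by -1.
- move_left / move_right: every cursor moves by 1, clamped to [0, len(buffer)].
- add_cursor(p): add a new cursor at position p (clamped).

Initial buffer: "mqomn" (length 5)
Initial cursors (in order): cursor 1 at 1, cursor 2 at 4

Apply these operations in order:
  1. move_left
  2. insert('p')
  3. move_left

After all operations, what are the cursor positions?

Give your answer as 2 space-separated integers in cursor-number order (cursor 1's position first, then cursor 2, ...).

Answer: 0 4

Derivation:
After op 1 (move_left): buffer="mqomn" (len 5), cursors c1@0 c2@3, authorship .....
After op 2 (insert('p')): buffer="pmqopmn" (len 7), cursors c1@1 c2@5, authorship 1...2..
After op 3 (move_left): buffer="pmqopmn" (len 7), cursors c1@0 c2@4, authorship 1...2..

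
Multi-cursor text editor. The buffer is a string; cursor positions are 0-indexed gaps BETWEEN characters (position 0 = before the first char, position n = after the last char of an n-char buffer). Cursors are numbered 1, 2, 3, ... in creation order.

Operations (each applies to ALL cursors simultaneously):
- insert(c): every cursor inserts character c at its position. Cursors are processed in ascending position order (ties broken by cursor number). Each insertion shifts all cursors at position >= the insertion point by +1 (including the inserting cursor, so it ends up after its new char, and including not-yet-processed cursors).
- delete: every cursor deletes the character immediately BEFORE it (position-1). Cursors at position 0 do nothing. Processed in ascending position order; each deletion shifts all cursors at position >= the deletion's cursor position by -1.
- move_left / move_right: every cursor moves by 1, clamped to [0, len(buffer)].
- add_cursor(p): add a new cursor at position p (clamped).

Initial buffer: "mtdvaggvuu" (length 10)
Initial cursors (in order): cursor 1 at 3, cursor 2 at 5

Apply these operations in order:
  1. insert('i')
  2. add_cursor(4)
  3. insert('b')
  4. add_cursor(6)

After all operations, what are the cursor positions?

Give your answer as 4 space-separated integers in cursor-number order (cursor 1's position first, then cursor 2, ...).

After op 1 (insert('i')): buffer="mtdivaiggvuu" (len 12), cursors c1@4 c2@7, authorship ...1..2.....
After op 2 (add_cursor(4)): buffer="mtdivaiggvuu" (len 12), cursors c1@4 c3@4 c2@7, authorship ...1..2.....
After op 3 (insert('b')): buffer="mtdibbvaibggvuu" (len 15), cursors c1@6 c3@6 c2@10, authorship ...113..22.....
After op 4 (add_cursor(6)): buffer="mtdibbvaibggvuu" (len 15), cursors c1@6 c3@6 c4@6 c2@10, authorship ...113..22.....

Answer: 6 10 6 6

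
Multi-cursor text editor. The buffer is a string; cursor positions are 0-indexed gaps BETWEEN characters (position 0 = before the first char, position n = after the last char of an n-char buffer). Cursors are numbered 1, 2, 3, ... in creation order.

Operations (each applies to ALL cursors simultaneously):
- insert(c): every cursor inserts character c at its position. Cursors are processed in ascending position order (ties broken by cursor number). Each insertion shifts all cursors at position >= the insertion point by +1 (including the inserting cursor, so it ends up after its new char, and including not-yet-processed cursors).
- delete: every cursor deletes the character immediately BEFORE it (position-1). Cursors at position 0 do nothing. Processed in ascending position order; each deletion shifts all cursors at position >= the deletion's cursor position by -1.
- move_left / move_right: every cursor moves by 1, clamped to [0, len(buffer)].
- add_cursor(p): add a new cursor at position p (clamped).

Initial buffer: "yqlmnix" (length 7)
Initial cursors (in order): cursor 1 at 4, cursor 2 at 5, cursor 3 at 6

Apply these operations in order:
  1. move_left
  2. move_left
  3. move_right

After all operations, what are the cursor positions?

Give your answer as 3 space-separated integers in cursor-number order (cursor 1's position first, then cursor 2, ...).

Answer: 3 4 5

Derivation:
After op 1 (move_left): buffer="yqlmnix" (len 7), cursors c1@3 c2@4 c3@5, authorship .......
After op 2 (move_left): buffer="yqlmnix" (len 7), cursors c1@2 c2@3 c3@4, authorship .......
After op 3 (move_right): buffer="yqlmnix" (len 7), cursors c1@3 c2@4 c3@5, authorship .......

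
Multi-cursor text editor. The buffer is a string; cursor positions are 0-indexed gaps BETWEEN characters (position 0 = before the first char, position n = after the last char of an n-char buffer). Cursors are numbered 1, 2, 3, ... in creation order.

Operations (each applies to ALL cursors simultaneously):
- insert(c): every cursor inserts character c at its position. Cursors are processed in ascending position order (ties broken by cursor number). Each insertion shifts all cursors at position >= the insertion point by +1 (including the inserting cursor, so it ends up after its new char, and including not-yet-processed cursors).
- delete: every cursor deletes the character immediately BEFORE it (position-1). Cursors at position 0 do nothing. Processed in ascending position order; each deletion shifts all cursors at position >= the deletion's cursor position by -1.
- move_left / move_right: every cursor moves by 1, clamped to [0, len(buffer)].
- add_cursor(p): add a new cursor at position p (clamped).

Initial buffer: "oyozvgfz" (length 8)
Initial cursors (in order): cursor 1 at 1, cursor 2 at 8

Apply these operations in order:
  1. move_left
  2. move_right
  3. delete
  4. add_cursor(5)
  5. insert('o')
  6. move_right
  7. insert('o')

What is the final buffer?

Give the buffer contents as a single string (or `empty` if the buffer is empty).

Answer: oyoozvgofooo

Derivation:
After op 1 (move_left): buffer="oyozvgfz" (len 8), cursors c1@0 c2@7, authorship ........
After op 2 (move_right): buffer="oyozvgfz" (len 8), cursors c1@1 c2@8, authorship ........
After op 3 (delete): buffer="yozvgf" (len 6), cursors c1@0 c2@6, authorship ......
After op 4 (add_cursor(5)): buffer="yozvgf" (len 6), cursors c1@0 c3@5 c2@6, authorship ......
After op 5 (insert('o')): buffer="oyozvgofo" (len 9), cursors c1@1 c3@7 c2@9, authorship 1.....3.2
After op 6 (move_right): buffer="oyozvgofo" (len 9), cursors c1@2 c3@8 c2@9, authorship 1.....3.2
After op 7 (insert('o')): buffer="oyoozvgofooo" (len 12), cursors c1@3 c3@10 c2@12, authorship 1.1....3.322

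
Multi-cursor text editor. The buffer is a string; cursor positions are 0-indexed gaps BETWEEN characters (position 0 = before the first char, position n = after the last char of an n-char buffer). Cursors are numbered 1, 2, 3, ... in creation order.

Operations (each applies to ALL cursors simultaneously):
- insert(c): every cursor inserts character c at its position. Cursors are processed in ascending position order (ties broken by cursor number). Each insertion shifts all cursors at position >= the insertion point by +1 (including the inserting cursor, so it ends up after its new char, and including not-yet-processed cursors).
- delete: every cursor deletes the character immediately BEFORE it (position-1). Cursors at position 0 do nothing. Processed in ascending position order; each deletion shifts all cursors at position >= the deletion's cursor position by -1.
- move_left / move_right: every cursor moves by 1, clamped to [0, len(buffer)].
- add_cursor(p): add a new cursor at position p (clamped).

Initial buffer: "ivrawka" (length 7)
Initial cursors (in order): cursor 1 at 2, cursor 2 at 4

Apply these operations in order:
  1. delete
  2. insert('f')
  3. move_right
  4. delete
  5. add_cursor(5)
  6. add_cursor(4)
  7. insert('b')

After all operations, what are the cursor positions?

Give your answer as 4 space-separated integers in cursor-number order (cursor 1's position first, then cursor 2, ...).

Answer: 3 5 9 7

Derivation:
After op 1 (delete): buffer="irwka" (len 5), cursors c1@1 c2@2, authorship .....
After op 2 (insert('f')): buffer="ifrfwka" (len 7), cursors c1@2 c2@4, authorship .1.2...
After op 3 (move_right): buffer="ifrfwka" (len 7), cursors c1@3 c2@5, authorship .1.2...
After op 4 (delete): buffer="iffka" (len 5), cursors c1@2 c2@3, authorship .12..
After op 5 (add_cursor(5)): buffer="iffka" (len 5), cursors c1@2 c2@3 c3@5, authorship .12..
After op 6 (add_cursor(4)): buffer="iffka" (len 5), cursors c1@2 c2@3 c4@4 c3@5, authorship .12..
After op 7 (insert('b')): buffer="ifbfbkbab" (len 9), cursors c1@3 c2@5 c4@7 c3@9, authorship .1122.4.3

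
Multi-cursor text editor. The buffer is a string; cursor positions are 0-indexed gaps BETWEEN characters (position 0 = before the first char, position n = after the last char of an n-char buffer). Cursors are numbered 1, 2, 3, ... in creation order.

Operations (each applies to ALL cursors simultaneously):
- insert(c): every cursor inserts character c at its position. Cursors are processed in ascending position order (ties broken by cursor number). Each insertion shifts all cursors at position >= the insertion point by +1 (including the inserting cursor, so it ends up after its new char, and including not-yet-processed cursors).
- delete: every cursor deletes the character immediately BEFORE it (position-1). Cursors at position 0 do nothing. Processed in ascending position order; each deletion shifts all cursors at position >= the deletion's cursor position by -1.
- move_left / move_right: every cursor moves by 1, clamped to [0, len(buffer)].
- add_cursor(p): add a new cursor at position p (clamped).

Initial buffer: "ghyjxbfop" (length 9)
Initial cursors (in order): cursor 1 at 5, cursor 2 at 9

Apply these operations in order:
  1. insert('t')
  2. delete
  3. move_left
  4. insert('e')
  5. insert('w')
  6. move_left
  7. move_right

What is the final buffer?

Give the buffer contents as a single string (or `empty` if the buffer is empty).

Answer: ghyjewxbfoewp

Derivation:
After op 1 (insert('t')): buffer="ghyjxtbfopt" (len 11), cursors c1@6 c2@11, authorship .....1....2
After op 2 (delete): buffer="ghyjxbfop" (len 9), cursors c1@5 c2@9, authorship .........
After op 3 (move_left): buffer="ghyjxbfop" (len 9), cursors c1@4 c2@8, authorship .........
After op 4 (insert('e')): buffer="ghyjexbfoep" (len 11), cursors c1@5 c2@10, authorship ....1....2.
After op 5 (insert('w')): buffer="ghyjewxbfoewp" (len 13), cursors c1@6 c2@12, authorship ....11....22.
After op 6 (move_left): buffer="ghyjewxbfoewp" (len 13), cursors c1@5 c2@11, authorship ....11....22.
After op 7 (move_right): buffer="ghyjewxbfoewp" (len 13), cursors c1@6 c2@12, authorship ....11....22.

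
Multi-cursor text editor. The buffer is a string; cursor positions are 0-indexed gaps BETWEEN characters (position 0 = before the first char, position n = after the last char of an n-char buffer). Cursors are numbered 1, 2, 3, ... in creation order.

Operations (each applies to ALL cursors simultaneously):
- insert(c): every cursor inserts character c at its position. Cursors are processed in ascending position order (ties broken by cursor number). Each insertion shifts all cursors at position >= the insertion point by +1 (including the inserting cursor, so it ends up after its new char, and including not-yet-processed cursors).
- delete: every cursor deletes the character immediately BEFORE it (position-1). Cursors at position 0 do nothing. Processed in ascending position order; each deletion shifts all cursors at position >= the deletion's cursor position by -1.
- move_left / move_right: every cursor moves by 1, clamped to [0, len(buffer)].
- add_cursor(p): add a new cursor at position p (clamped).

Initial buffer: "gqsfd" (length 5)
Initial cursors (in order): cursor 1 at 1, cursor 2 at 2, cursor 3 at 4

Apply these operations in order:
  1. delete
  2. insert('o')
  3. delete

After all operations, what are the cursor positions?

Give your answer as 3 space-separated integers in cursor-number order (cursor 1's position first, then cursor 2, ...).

After op 1 (delete): buffer="sd" (len 2), cursors c1@0 c2@0 c3@1, authorship ..
After op 2 (insert('o')): buffer="oosod" (len 5), cursors c1@2 c2@2 c3@4, authorship 12.3.
After op 3 (delete): buffer="sd" (len 2), cursors c1@0 c2@0 c3@1, authorship ..

Answer: 0 0 1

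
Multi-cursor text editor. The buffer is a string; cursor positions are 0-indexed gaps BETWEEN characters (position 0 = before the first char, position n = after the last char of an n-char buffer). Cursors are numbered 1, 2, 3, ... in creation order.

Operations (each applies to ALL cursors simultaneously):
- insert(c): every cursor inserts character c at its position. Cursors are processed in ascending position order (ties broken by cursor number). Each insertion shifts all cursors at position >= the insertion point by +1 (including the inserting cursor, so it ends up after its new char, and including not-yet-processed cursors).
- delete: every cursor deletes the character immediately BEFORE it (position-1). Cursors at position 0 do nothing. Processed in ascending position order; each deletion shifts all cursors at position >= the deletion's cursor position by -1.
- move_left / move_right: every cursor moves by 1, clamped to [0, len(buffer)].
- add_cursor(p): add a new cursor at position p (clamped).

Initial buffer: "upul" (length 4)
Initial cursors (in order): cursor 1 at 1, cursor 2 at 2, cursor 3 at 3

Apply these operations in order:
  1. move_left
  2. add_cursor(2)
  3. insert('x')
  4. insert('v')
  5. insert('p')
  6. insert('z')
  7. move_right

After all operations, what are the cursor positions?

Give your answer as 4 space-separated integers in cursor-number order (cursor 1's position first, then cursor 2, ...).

Answer: 5 10 19 19

Derivation:
After op 1 (move_left): buffer="upul" (len 4), cursors c1@0 c2@1 c3@2, authorship ....
After op 2 (add_cursor(2)): buffer="upul" (len 4), cursors c1@0 c2@1 c3@2 c4@2, authorship ....
After op 3 (insert('x')): buffer="xuxpxxul" (len 8), cursors c1@1 c2@3 c3@6 c4@6, authorship 1.2.34..
After op 4 (insert('v')): buffer="xvuxvpxxvvul" (len 12), cursors c1@2 c2@5 c3@10 c4@10, authorship 11.22.3434..
After op 5 (insert('p')): buffer="xvpuxvppxxvvppul" (len 16), cursors c1@3 c2@7 c3@14 c4@14, authorship 111.222.343434..
After op 6 (insert('z')): buffer="xvpzuxvpzpxxvvppzzul" (len 20), cursors c1@4 c2@9 c3@18 c4@18, authorship 1111.2222.34343434..
After op 7 (move_right): buffer="xvpzuxvpzpxxvvppzzul" (len 20), cursors c1@5 c2@10 c3@19 c4@19, authorship 1111.2222.34343434..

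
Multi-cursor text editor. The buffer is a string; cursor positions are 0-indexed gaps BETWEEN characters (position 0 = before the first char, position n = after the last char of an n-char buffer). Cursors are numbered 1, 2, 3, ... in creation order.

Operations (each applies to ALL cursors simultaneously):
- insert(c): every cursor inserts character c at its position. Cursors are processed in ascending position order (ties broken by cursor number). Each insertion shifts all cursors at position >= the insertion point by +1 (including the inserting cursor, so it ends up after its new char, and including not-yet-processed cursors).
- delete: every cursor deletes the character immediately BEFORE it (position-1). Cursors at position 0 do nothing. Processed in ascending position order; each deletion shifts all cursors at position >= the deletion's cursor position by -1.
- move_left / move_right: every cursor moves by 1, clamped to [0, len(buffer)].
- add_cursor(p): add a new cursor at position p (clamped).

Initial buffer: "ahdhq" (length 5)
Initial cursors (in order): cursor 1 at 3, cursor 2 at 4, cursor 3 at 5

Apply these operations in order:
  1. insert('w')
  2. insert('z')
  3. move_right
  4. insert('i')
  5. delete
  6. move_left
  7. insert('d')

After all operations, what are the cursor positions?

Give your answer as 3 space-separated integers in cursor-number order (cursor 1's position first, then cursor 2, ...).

After op 1 (insert('w')): buffer="ahdwhwqw" (len 8), cursors c1@4 c2@6 c3@8, authorship ...1.2.3
After op 2 (insert('z')): buffer="ahdwzhwzqwz" (len 11), cursors c1@5 c2@8 c3@11, authorship ...11.22.33
After op 3 (move_right): buffer="ahdwzhwzqwz" (len 11), cursors c1@6 c2@9 c3@11, authorship ...11.22.33
After op 4 (insert('i')): buffer="ahdwzhiwzqiwzi" (len 14), cursors c1@7 c2@11 c3@14, authorship ...11.122.2333
After op 5 (delete): buffer="ahdwzhwzqwz" (len 11), cursors c1@6 c2@9 c3@11, authorship ...11.22.33
After op 6 (move_left): buffer="ahdwzhwzqwz" (len 11), cursors c1@5 c2@8 c3@10, authorship ...11.22.33
After op 7 (insert('d')): buffer="ahdwzdhwzdqwdz" (len 14), cursors c1@6 c2@10 c3@13, authorship ...111.222.333

Answer: 6 10 13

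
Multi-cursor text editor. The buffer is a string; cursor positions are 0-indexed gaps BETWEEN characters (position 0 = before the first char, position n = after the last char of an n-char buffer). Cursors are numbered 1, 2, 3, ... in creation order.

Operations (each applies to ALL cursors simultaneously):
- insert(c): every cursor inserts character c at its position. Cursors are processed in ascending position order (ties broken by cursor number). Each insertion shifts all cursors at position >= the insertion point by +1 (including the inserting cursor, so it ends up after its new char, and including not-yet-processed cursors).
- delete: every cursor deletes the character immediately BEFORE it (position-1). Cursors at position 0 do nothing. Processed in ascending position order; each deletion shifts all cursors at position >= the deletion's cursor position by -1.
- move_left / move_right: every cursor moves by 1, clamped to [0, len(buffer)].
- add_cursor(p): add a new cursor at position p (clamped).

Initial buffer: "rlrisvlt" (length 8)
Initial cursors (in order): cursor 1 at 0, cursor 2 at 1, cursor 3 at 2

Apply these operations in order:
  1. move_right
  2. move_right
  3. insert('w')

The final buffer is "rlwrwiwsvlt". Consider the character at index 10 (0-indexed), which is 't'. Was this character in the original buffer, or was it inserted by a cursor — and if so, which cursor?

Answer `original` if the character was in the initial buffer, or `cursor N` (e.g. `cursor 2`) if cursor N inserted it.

After op 1 (move_right): buffer="rlrisvlt" (len 8), cursors c1@1 c2@2 c3@3, authorship ........
After op 2 (move_right): buffer="rlrisvlt" (len 8), cursors c1@2 c2@3 c3@4, authorship ........
After op 3 (insert('w')): buffer="rlwrwiwsvlt" (len 11), cursors c1@3 c2@5 c3@7, authorship ..1.2.3....
Authorship (.=original, N=cursor N): . . 1 . 2 . 3 . . . .
Index 10: author = original

Answer: original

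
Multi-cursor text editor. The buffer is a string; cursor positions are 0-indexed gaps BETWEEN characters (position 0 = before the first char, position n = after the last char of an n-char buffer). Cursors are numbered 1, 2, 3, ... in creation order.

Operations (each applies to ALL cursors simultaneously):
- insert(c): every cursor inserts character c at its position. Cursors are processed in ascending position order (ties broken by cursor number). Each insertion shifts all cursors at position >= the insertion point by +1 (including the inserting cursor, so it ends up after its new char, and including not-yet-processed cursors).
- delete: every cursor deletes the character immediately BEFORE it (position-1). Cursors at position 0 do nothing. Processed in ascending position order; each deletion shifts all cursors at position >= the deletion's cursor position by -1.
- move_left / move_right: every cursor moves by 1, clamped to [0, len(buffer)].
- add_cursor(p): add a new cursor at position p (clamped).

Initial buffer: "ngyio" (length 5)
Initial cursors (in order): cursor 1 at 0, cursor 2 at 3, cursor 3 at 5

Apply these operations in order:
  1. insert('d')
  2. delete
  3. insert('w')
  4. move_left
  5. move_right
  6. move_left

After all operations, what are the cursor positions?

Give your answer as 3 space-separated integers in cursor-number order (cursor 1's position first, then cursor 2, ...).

After op 1 (insert('d')): buffer="dngydiod" (len 8), cursors c1@1 c2@5 c3@8, authorship 1...2..3
After op 2 (delete): buffer="ngyio" (len 5), cursors c1@0 c2@3 c3@5, authorship .....
After op 3 (insert('w')): buffer="wngywiow" (len 8), cursors c1@1 c2@5 c3@8, authorship 1...2..3
After op 4 (move_left): buffer="wngywiow" (len 8), cursors c1@0 c2@4 c3@7, authorship 1...2..3
After op 5 (move_right): buffer="wngywiow" (len 8), cursors c1@1 c2@5 c3@8, authorship 1...2..3
After op 6 (move_left): buffer="wngywiow" (len 8), cursors c1@0 c2@4 c3@7, authorship 1...2..3

Answer: 0 4 7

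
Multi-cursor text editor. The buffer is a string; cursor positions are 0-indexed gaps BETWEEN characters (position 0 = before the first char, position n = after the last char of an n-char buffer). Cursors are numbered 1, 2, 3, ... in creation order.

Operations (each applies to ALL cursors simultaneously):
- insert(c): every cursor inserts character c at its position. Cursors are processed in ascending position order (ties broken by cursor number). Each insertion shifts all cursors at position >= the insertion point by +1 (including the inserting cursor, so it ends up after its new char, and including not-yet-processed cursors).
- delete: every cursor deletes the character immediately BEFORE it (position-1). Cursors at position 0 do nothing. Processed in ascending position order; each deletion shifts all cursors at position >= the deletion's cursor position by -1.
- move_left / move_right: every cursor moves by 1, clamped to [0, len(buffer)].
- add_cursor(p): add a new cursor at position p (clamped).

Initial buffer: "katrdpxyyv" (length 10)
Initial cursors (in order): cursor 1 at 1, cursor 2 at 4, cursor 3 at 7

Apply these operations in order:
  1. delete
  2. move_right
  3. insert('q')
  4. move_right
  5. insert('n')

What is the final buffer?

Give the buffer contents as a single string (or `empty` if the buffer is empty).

After op 1 (delete): buffer="atdpyyv" (len 7), cursors c1@0 c2@2 c3@4, authorship .......
After op 2 (move_right): buffer="atdpyyv" (len 7), cursors c1@1 c2@3 c3@5, authorship .......
After op 3 (insert('q')): buffer="aqtdqpyqyv" (len 10), cursors c1@2 c2@5 c3@8, authorship .1..2..3..
After op 4 (move_right): buffer="aqtdqpyqyv" (len 10), cursors c1@3 c2@6 c3@9, authorship .1..2..3..
After op 5 (insert('n')): buffer="aqtndqpnyqynv" (len 13), cursors c1@4 c2@8 c3@12, authorship .1.1.2.2.3.3.

Answer: aqtndqpnyqynv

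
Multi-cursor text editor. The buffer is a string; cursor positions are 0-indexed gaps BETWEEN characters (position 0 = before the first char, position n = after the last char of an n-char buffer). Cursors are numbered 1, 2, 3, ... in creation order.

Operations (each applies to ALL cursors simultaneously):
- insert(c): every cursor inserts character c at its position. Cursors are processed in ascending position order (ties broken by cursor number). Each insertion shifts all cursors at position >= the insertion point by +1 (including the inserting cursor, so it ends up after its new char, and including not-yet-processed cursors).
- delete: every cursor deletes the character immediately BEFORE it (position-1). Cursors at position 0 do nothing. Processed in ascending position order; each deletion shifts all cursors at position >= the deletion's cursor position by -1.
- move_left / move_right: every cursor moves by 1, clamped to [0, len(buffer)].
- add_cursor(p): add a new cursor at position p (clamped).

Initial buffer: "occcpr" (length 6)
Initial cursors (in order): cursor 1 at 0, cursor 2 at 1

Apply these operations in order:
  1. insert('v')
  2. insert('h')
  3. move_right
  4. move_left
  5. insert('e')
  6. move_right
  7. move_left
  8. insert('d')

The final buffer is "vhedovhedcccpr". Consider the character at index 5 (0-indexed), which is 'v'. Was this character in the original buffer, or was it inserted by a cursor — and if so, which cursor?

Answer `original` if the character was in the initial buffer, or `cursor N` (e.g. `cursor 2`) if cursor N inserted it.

Answer: cursor 2

Derivation:
After op 1 (insert('v')): buffer="vovcccpr" (len 8), cursors c1@1 c2@3, authorship 1.2.....
After op 2 (insert('h')): buffer="vhovhcccpr" (len 10), cursors c1@2 c2@5, authorship 11.22.....
After op 3 (move_right): buffer="vhovhcccpr" (len 10), cursors c1@3 c2@6, authorship 11.22.....
After op 4 (move_left): buffer="vhovhcccpr" (len 10), cursors c1@2 c2@5, authorship 11.22.....
After op 5 (insert('e')): buffer="vheovhecccpr" (len 12), cursors c1@3 c2@7, authorship 111.222.....
After op 6 (move_right): buffer="vheovhecccpr" (len 12), cursors c1@4 c2@8, authorship 111.222.....
After op 7 (move_left): buffer="vheovhecccpr" (len 12), cursors c1@3 c2@7, authorship 111.222.....
After op 8 (insert('d')): buffer="vhedovhedcccpr" (len 14), cursors c1@4 c2@9, authorship 1111.2222.....
Authorship (.=original, N=cursor N): 1 1 1 1 . 2 2 2 2 . . . . .
Index 5: author = 2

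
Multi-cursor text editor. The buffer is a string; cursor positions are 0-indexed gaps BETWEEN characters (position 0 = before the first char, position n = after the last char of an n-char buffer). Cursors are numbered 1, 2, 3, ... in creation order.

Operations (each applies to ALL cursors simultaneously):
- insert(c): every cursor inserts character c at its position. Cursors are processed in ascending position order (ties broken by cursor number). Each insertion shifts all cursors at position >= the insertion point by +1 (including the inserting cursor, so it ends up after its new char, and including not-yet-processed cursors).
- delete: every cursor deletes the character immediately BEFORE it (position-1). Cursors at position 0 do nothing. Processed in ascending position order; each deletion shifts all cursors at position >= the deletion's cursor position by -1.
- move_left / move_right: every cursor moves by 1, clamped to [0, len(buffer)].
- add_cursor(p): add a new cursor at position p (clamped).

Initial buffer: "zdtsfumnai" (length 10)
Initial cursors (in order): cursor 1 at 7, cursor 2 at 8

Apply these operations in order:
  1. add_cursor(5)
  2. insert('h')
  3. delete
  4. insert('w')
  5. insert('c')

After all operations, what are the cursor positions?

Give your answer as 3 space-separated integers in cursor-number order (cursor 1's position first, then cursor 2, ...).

Answer: 11 14 7

Derivation:
After op 1 (add_cursor(5)): buffer="zdtsfumnai" (len 10), cursors c3@5 c1@7 c2@8, authorship ..........
After op 2 (insert('h')): buffer="zdtsfhumhnhai" (len 13), cursors c3@6 c1@9 c2@11, authorship .....3..1.2..
After op 3 (delete): buffer="zdtsfumnai" (len 10), cursors c3@5 c1@7 c2@8, authorship ..........
After op 4 (insert('w')): buffer="zdtsfwumwnwai" (len 13), cursors c3@6 c1@9 c2@11, authorship .....3..1.2..
After op 5 (insert('c')): buffer="zdtsfwcumwcnwcai" (len 16), cursors c3@7 c1@11 c2@14, authorship .....33..11.22..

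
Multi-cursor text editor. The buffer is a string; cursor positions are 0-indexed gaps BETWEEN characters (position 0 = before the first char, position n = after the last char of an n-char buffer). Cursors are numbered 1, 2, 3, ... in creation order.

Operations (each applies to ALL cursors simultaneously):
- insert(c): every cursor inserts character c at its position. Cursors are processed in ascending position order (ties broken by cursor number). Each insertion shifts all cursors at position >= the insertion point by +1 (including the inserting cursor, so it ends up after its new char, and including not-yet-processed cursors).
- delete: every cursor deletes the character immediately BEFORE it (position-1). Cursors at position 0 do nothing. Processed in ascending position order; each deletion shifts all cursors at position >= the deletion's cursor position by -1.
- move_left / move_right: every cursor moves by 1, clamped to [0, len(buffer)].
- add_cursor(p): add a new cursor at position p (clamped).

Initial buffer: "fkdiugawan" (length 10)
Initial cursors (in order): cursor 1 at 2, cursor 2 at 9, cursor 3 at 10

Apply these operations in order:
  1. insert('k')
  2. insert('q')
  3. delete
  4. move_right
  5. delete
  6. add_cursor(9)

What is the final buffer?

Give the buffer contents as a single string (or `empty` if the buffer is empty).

After op 1 (insert('k')): buffer="fkkdiugawaknk" (len 13), cursors c1@3 c2@11 c3@13, authorship ..1.......2.3
After op 2 (insert('q')): buffer="fkkqdiugawakqnkq" (len 16), cursors c1@4 c2@13 c3@16, authorship ..11.......22.33
After op 3 (delete): buffer="fkkdiugawaknk" (len 13), cursors c1@3 c2@11 c3@13, authorship ..1.......2.3
After op 4 (move_right): buffer="fkkdiugawaknk" (len 13), cursors c1@4 c2@12 c3@13, authorship ..1.......2.3
After op 5 (delete): buffer="fkkiugawak" (len 10), cursors c1@3 c2@10 c3@10, authorship ..1......2
After op 6 (add_cursor(9)): buffer="fkkiugawak" (len 10), cursors c1@3 c4@9 c2@10 c3@10, authorship ..1......2

Answer: fkkiugawak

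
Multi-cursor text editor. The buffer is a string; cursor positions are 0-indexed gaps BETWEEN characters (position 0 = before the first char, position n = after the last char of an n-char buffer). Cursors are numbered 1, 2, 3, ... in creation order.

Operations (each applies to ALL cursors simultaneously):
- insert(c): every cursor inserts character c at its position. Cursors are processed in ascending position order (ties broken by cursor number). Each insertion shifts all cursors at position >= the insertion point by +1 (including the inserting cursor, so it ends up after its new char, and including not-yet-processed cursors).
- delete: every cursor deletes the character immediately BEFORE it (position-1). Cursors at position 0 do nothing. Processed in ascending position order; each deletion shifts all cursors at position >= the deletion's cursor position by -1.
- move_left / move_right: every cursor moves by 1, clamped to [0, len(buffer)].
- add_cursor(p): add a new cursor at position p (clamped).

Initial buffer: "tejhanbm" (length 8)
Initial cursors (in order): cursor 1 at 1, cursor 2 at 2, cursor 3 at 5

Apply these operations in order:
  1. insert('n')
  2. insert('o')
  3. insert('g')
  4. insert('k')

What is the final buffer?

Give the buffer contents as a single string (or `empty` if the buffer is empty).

After op 1 (insert('n')): buffer="tnenjhannbm" (len 11), cursors c1@2 c2@4 c3@8, authorship .1.2...3...
After op 2 (insert('o')): buffer="tnoenojhanonbm" (len 14), cursors c1@3 c2@6 c3@11, authorship .11.22...33...
After op 3 (insert('g')): buffer="tnogenogjhanognbm" (len 17), cursors c1@4 c2@8 c3@14, authorship .111.222...333...
After op 4 (insert('k')): buffer="tnogkenogkjhanogknbm" (len 20), cursors c1@5 c2@10 c3@17, authorship .1111.2222...3333...

Answer: tnogkenogkjhanogknbm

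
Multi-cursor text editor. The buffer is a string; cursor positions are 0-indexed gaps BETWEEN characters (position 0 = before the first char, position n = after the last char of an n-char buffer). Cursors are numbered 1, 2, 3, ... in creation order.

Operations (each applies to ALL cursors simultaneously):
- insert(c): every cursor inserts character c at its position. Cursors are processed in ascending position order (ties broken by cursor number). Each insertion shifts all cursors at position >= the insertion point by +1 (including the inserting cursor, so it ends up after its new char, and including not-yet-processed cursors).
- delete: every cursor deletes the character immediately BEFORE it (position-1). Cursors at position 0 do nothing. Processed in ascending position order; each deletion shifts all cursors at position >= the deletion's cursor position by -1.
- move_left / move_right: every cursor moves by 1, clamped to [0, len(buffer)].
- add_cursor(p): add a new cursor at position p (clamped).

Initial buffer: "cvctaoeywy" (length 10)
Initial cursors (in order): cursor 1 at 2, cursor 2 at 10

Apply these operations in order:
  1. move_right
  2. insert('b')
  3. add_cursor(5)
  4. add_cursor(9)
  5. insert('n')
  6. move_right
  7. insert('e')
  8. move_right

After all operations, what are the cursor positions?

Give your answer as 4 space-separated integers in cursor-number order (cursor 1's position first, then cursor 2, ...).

Answer: 8 20 11 17

Derivation:
After op 1 (move_right): buffer="cvctaoeywy" (len 10), cursors c1@3 c2@10, authorship ..........
After op 2 (insert('b')): buffer="cvcbtaoeywyb" (len 12), cursors c1@4 c2@12, authorship ...1.......2
After op 3 (add_cursor(5)): buffer="cvcbtaoeywyb" (len 12), cursors c1@4 c3@5 c2@12, authorship ...1.......2
After op 4 (add_cursor(9)): buffer="cvcbtaoeywyb" (len 12), cursors c1@4 c3@5 c4@9 c2@12, authorship ...1.......2
After op 5 (insert('n')): buffer="cvcbntnaoeynwybn" (len 16), cursors c1@5 c3@7 c4@12 c2@16, authorship ...11.3....4..22
After op 6 (move_right): buffer="cvcbntnaoeynwybn" (len 16), cursors c1@6 c3@8 c4@13 c2@16, authorship ...11.3....4..22
After op 7 (insert('e')): buffer="cvcbntenaeoeynweybne" (len 20), cursors c1@7 c3@10 c4@16 c2@20, authorship ...11.13.3...4.4.222
After op 8 (move_right): buffer="cvcbntenaeoeynweybne" (len 20), cursors c1@8 c3@11 c4@17 c2@20, authorship ...11.13.3...4.4.222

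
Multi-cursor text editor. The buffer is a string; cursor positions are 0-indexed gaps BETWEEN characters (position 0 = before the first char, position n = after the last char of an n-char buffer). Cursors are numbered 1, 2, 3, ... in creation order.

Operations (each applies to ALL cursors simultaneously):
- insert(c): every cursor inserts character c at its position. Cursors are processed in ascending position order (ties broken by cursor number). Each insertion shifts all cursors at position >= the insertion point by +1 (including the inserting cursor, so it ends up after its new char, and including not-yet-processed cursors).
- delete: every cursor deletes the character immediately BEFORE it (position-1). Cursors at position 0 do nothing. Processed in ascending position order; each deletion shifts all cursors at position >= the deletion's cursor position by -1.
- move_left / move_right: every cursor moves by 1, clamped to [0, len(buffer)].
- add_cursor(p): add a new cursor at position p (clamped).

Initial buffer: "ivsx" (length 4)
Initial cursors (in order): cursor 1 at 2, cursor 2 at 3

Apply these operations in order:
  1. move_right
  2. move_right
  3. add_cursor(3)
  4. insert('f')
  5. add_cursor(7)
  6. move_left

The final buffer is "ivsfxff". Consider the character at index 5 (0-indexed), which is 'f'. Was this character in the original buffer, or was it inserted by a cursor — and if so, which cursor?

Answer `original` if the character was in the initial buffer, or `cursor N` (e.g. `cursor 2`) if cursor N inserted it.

Answer: cursor 1

Derivation:
After op 1 (move_right): buffer="ivsx" (len 4), cursors c1@3 c2@4, authorship ....
After op 2 (move_right): buffer="ivsx" (len 4), cursors c1@4 c2@4, authorship ....
After op 3 (add_cursor(3)): buffer="ivsx" (len 4), cursors c3@3 c1@4 c2@4, authorship ....
After op 4 (insert('f')): buffer="ivsfxff" (len 7), cursors c3@4 c1@7 c2@7, authorship ...3.12
After op 5 (add_cursor(7)): buffer="ivsfxff" (len 7), cursors c3@4 c1@7 c2@7 c4@7, authorship ...3.12
After op 6 (move_left): buffer="ivsfxff" (len 7), cursors c3@3 c1@6 c2@6 c4@6, authorship ...3.12
Authorship (.=original, N=cursor N): . . . 3 . 1 2
Index 5: author = 1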